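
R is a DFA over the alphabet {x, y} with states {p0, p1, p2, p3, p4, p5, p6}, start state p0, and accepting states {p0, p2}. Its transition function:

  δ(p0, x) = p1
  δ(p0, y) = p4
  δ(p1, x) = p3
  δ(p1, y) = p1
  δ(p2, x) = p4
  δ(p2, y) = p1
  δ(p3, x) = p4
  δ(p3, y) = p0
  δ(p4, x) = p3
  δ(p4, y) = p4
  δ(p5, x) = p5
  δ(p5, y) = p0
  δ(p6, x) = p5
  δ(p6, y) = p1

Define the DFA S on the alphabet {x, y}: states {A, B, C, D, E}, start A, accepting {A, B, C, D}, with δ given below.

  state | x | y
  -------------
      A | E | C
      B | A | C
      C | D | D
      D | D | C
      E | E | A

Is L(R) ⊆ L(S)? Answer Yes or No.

Exploring the product automaton R × S from the start pair (p0, A), following both machines on each input symbol, reaches 12 state pairs: (p0, A), (p1, E), (p4, C), (p3, E), (p1, A), (p3, D), (p4, D), (p4, E), (p1, C), (p0, C), (p4, A), (p1, D).
R accepts in {p0, p2} and S accepts in {A, B, C, D}. The reachable pairs whose R-component is accepting are (p0, A), (p0, C); in each of them the S-component is accepting too, so the product for L(R) \ L(S) (R-component accepting, S-component rejecting) has no reachable accepting pair and the difference is empty.
Hence every string in L(R) is also in L(S).

Yes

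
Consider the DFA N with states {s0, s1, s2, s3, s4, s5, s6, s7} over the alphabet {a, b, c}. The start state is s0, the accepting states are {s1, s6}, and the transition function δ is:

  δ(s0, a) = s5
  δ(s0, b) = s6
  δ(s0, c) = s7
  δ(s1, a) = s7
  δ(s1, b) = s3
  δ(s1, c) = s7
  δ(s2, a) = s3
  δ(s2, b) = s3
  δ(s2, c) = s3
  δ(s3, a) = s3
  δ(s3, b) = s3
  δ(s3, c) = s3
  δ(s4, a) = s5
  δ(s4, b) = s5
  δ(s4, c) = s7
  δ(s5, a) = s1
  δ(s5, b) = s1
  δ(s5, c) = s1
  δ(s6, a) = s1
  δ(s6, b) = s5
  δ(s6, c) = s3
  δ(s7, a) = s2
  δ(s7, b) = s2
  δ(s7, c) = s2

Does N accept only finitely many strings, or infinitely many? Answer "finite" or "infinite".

finite

The useful states (reachable from s0 and able to reach an accepting state) are {s0, s1, s5, s6}.
Restricted to these states the transition graph has no cycle, so every accepting path has bounded length and L is finite.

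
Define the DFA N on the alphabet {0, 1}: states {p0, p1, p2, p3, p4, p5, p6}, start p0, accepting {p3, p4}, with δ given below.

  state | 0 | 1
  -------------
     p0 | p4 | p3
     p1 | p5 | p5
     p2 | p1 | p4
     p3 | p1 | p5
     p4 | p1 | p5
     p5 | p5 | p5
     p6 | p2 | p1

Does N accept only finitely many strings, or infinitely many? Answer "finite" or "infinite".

finite

The useful states (reachable from p0 and able to reach an accepting state) are {p0, p3, p4}.
Restricted to these states the transition graph has no cycle, so every accepting path has bounded length and L is finite.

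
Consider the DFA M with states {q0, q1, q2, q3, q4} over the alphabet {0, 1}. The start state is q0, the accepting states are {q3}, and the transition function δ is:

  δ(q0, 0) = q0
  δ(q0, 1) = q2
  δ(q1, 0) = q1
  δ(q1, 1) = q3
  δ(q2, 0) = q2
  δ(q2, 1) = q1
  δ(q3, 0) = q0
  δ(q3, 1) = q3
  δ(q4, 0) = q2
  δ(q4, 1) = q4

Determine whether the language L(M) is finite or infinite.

infinite

State q0 is reachable from the start and can reach an accepting state, and it lies on the cycle q0 → q0.
Traversing that cycle any number of times yields accepted strings of unbounded length, so the language is infinite.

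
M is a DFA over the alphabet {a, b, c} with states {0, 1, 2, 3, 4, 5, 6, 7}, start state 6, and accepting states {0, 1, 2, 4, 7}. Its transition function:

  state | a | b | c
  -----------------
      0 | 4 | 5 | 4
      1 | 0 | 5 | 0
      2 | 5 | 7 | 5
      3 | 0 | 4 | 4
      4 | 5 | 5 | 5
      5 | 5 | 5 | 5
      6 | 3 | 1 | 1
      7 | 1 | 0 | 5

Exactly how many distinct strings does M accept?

19

The useful subgraph on states {0, 1, 3, 4, 6} is acyclic, so L(M) is finite; the longest accepting path visits 4 useful states, giving maximum string length 3.
Counting accepting paths from 6 by length: 2 of length 1, 7 of length 2, 10 of length 3. Total 19.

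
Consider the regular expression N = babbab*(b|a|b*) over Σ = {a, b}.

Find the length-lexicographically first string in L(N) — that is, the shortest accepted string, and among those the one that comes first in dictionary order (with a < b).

babba

By inspection of the expression, no string of length less than 5 matches, and babba is the lexicographically first match of length 5.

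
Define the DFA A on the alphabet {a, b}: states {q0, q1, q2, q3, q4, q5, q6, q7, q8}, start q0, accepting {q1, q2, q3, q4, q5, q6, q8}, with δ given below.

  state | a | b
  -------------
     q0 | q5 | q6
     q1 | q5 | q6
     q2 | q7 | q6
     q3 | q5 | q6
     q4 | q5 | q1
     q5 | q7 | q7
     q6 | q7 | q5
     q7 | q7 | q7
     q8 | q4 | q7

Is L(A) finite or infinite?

finite

The useful states (reachable from q0 and able to reach an accepting state) are {q0, q5, q6}.
Restricted to these states the transition graph has no cycle, so every accepting path has bounded length and L is finite.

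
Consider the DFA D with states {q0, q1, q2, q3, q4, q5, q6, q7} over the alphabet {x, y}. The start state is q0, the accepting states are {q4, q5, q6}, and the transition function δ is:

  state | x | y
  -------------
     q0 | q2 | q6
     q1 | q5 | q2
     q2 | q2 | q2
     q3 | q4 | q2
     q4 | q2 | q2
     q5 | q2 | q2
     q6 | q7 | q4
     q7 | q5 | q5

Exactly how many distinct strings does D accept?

4

The useful subgraph on states {q0, q4, q5, q6, q7} is acyclic, so L(D) is finite; the longest accepting path visits 4 useful states, giving maximum string length 3.
Counting accepting paths from q0 by length: 1 of length 1, 1 of length 2, 2 of length 3. Total 4.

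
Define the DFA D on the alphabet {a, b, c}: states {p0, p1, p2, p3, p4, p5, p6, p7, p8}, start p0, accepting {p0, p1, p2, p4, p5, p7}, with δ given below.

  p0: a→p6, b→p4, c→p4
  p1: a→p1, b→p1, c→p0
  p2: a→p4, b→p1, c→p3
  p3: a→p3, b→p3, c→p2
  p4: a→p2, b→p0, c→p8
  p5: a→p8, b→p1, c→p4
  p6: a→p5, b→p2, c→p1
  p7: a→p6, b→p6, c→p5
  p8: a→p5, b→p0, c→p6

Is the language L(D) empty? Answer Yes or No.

No

The empty string ε is accepted: the run p0 ends in the accepting state p0.
Since at least one string is accepted, L(D) is not empty.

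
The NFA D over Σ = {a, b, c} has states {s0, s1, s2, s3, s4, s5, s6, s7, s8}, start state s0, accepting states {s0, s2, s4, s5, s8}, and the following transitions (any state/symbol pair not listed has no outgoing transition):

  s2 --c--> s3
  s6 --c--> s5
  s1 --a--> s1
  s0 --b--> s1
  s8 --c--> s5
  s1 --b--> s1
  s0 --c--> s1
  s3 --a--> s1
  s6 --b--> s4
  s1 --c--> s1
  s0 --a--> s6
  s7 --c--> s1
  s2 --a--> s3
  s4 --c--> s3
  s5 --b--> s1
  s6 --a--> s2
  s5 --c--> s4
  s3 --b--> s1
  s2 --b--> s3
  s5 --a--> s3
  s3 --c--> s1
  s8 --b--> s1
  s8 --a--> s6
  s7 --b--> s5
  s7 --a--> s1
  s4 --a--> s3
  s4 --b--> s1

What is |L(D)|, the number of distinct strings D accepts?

5

The useful subgraph on states {s0, s2, s4, s5, s6} is acyclic, so L(D) is finite; the longest accepting path visits 4 useful states, giving maximum string length 3.
Counting accepting paths from s0 by length: 1 of length 0, 3 of length 2, 1 of length 3. Total 5.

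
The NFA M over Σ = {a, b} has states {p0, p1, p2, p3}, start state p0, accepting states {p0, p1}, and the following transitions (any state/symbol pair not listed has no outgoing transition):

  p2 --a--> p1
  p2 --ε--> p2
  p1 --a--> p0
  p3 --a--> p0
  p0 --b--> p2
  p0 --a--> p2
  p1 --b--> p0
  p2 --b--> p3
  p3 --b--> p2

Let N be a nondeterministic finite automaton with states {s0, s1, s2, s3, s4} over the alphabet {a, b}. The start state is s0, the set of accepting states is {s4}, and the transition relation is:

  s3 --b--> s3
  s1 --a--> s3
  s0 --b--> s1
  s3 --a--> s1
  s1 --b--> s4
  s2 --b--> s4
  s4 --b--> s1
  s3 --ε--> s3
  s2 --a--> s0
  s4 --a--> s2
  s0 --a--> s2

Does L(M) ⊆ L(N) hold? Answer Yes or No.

No

The empty string ε is in L(M) but not in L(N).
So L(M) ⊄ L(N).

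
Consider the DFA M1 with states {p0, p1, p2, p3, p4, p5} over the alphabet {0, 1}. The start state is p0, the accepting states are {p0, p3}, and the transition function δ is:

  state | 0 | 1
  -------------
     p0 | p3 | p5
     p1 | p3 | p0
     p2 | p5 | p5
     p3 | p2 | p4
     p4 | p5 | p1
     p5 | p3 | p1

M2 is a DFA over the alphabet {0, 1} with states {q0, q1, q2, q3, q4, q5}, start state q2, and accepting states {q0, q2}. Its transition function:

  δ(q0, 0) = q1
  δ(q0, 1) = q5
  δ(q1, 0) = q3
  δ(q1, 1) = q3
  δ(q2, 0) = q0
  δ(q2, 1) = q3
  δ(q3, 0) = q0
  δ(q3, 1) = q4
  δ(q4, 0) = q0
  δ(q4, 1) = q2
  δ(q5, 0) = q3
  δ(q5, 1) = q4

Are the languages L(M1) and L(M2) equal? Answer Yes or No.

Yes

Exploring the product automaton M1 × M2 from the start pair (p0, q2), following both machines on each input symbol, reaches 6 state pairs: (p0, q2), (p3, q0), (p5, q3), (p2, q1), (p4, q5), (p1, q4).
M1 accepts in {p0, p3} and M2 accepts in {q0, q2}. In every reachable pair the two components are either both accepting — (p0, q2), (p3, q0) — or both non-accepting, so no string is accepted by exactly one of the machines: L(M1) \ L(M2) and L(M2) \ L(M1) are both empty.
Hence every string is accepted by M1 iff it is accepted by M2, and the two languages coincide.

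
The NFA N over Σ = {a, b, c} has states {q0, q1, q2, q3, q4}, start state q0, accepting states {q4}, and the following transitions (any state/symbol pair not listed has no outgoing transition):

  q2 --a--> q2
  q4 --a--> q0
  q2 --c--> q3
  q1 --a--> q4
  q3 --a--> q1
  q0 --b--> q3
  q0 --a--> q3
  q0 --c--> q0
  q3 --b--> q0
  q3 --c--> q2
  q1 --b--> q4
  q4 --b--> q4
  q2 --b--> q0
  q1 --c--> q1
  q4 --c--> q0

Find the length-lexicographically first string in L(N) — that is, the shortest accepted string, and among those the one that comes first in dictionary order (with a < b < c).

aaa

A breadth-first search from q0 reaches an accepting state first via the path q0 → q3 → q1 → q4 on input aaa.
No string of length < 3 is accepted (BFS exhausts all shorter strings without reaching an accepting state), and aaa is the lexicographically least accepting string of length 3.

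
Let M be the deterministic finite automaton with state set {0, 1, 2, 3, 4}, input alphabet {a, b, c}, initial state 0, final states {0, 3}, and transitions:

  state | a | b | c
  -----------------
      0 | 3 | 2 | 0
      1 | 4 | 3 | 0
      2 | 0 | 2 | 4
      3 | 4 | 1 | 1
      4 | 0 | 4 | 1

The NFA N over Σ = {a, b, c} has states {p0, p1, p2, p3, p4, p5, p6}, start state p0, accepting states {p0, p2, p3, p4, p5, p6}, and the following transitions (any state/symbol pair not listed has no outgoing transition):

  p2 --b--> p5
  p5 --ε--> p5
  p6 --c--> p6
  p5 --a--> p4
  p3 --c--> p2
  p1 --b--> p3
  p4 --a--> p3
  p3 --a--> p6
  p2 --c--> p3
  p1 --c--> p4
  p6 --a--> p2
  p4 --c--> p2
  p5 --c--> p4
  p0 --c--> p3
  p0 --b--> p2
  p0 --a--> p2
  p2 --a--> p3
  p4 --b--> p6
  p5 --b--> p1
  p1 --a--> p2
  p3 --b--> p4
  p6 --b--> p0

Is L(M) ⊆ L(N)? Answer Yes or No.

The string abb is in L(M) but not in L(N).
So L(M) ⊄ L(N).

No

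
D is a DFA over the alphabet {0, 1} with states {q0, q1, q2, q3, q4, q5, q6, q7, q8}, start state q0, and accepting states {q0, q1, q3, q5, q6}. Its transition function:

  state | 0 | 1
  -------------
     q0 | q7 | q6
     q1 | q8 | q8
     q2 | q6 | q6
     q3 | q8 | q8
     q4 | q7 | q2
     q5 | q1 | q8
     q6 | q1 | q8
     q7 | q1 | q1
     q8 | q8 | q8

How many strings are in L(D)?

The useful subgraph on states {q0, q1, q6, q7} is acyclic, so L(D) is finite; the longest accepting path visits 3 useful states, giving maximum string length 2.
Counting accepting paths from q0 by length: 1 of length 0, 1 of length 1, 3 of length 2. Total 5.

5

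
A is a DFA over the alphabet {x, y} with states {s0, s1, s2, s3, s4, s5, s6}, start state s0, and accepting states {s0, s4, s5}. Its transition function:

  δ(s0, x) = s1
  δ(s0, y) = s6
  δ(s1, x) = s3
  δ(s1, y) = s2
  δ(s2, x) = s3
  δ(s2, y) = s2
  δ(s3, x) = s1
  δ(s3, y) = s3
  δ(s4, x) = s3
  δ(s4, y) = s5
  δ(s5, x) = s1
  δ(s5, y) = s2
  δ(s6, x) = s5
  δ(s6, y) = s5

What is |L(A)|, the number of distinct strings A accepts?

The useful subgraph on states {s0, s5, s6} is acyclic, so L(A) is finite; the longest accepting path visits 3 useful states, giving maximum string length 2.
Counting accepting paths from s0 by length: 1 of length 0, 2 of length 2. Total 3.

3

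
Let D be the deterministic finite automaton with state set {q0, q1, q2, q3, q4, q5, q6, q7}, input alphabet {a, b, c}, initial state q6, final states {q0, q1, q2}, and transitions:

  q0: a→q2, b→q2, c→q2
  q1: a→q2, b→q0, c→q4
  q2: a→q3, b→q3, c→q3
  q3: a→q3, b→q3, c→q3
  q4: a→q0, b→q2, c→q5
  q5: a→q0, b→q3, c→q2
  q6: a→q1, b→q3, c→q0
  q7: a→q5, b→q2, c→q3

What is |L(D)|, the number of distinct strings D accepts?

The useful subgraph on states {q0, q1, q2, q4, q5, q6} is acyclic, so L(D) is finite; the longest accepting path visits 6 useful states, giving maximum string length 5.
Counting accepting paths from q6 by length: 2 of length 1, 5 of length 2, 5 of length 3, 5 of length 4, 3 of length 5. Total 20.

20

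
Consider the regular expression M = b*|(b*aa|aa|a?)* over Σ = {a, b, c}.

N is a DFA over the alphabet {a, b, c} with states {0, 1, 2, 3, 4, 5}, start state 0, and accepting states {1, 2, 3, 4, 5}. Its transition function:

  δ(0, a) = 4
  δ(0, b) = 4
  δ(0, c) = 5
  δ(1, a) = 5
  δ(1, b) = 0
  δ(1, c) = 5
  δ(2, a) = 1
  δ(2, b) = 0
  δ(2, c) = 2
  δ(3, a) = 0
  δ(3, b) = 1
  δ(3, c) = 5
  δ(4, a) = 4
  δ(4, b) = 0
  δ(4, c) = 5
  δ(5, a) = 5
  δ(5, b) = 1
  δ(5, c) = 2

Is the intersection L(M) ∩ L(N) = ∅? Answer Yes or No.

No

The string a is accepted by both M and N.
Hence L(M) ∩ L(N) ≠ ∅.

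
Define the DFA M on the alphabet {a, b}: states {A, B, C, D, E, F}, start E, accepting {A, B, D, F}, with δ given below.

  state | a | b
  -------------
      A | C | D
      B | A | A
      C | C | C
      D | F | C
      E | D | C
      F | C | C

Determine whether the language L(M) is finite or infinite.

finite

The useful states (reachable from E and able to reach an accepting state) are {D, E, F}.
Restricted to these states the transition graph has no cycle, so every accepting path has bounded length and L is finite.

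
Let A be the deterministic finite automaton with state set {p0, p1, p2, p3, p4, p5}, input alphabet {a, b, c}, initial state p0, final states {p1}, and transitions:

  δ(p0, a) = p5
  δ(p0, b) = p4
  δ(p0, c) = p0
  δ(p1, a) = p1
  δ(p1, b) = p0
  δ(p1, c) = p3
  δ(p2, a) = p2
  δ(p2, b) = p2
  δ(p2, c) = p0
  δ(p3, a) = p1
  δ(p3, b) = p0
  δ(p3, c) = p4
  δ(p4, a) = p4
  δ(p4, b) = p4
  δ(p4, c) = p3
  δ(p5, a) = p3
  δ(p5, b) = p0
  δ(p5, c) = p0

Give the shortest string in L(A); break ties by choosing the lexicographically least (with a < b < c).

A breadth-first search from p0 reaches an accepting state first via the path p0 → p5 → p3 → p1 on input aaa.
No string of length < 3 is accepted (BFS exhausts all shorter strings without reaching an accepting state), and aaa is the lexicographically least accepting string of length 3.

aaa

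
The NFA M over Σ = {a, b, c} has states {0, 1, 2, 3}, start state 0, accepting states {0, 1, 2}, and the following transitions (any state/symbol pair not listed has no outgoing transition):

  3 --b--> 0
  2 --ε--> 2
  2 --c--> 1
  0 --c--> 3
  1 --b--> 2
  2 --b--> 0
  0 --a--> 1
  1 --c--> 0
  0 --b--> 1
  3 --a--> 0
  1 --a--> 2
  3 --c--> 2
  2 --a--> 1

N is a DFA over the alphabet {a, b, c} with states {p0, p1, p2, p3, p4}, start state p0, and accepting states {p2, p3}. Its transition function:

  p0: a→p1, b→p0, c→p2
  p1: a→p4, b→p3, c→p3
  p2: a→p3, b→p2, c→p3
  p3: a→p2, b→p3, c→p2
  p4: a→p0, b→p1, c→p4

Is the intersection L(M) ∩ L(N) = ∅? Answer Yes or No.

No

The string ab is accepted by both M and N.
Hence L(M) ∩ L(N) ≠ ∅.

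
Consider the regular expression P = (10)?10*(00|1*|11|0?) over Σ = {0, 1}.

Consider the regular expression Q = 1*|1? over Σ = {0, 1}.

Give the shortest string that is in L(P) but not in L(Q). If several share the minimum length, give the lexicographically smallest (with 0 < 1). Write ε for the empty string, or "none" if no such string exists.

10

The string 10 is accepted by P but not by Q.
No shorter string lies in the difference, and 10 is the lexicographically first length-2 string in L(P) \ L(Q).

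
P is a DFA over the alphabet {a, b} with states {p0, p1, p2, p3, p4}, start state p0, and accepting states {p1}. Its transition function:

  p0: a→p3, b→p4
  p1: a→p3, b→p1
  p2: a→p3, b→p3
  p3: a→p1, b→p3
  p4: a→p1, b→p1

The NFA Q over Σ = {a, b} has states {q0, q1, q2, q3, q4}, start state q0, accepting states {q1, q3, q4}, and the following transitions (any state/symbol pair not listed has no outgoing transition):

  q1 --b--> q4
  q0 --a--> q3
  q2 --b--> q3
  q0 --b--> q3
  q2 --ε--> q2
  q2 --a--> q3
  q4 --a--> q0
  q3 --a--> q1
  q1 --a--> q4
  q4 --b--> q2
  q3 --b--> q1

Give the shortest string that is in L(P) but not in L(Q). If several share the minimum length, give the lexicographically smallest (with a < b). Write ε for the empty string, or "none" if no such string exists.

The string aaaa is accepted by P but not by Q.
No shorter string lies in the difference, and aaaa is the lexicographically first length-4 string in L(P) \ L(Q).

aaaa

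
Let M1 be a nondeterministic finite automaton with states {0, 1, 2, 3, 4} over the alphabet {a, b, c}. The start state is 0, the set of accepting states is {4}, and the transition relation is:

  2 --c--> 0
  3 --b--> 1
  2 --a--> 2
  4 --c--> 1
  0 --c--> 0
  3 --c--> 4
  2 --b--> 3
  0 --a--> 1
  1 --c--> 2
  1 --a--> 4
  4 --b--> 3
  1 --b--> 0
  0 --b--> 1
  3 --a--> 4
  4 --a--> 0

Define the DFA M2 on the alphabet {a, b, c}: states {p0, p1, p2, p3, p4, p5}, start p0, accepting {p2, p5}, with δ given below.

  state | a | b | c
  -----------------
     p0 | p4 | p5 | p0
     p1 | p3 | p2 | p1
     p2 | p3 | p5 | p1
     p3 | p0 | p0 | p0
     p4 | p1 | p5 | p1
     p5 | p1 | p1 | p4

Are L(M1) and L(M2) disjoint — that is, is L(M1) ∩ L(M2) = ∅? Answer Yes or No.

Exploring the product automaton M1 × M2 from the start pair (0, p0), following both machines on each input symbol, reaches 23 state pairs: (0, p0), (1, p4), (1, p5), (4, p1), (0, p5), (2, p1), (0, p1), (2, p4), (0, p3), (3, p2), (1, p1), (0, p4), (2, p3), (1, p3), (1, p2), (3, p5), (1, p0), (4, p3), (0, p2), (2, p0), (3, p0), (4, p0), (4, p4).
M1 accepts in {4} and M2 accepts in {p2, p5}; no reachable pair has both components accepting, so no string drives both machines to acceptance simultaneously and L(M1) ∩ L(M2) = ∅.
So no string is accepted by both, and the intersection is empty.

Yes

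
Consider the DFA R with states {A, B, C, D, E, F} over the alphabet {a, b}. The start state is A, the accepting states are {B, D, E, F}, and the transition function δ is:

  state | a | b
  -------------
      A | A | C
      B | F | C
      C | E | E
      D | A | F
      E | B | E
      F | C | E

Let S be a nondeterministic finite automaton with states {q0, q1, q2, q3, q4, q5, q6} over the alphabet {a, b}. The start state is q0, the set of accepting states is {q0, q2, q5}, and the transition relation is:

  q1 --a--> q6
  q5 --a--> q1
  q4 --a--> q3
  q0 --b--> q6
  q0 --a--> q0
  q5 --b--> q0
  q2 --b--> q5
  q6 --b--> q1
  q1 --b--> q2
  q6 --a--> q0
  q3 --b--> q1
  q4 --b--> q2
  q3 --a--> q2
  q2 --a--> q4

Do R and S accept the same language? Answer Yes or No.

The string bb is accepted by R but rejected by S.
So L(R) ≠ L(S).

No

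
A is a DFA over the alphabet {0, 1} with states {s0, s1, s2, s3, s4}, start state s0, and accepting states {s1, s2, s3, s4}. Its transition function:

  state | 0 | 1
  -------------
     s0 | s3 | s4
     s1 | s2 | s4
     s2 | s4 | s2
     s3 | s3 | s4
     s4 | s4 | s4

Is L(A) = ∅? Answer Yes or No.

No

The string 0 is accepted: the run s0 → s3 ends in the accepting state s3.
Since at least one string is accepted, L(A) is not empty.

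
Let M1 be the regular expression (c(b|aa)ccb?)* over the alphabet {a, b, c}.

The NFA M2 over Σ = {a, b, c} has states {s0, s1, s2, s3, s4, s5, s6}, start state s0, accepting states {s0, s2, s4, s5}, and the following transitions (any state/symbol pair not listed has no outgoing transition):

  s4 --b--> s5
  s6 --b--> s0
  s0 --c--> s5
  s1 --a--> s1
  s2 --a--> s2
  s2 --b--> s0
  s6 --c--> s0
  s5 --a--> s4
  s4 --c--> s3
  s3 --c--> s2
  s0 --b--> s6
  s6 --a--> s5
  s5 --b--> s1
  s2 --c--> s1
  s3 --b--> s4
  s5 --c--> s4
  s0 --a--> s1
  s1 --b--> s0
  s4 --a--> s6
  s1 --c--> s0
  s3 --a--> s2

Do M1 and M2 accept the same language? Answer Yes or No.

The string cbccb is accepted by M1 but rejected by M2.
So L(M1) ≠ L(M2).

No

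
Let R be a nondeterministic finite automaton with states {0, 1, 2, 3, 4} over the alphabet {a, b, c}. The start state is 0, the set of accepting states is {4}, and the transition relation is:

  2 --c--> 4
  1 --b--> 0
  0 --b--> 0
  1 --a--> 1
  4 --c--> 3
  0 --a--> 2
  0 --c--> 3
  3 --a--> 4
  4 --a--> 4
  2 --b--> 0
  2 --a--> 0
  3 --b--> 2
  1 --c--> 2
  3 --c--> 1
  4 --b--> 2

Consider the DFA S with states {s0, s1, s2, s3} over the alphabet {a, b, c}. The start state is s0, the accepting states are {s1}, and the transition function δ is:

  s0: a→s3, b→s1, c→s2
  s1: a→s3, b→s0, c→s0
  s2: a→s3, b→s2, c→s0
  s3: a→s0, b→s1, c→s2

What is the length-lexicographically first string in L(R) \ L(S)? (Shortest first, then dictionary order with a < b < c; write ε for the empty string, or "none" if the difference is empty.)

The string ac is accepted by R but not by S.
No shorter string lies in the difference, and ac is the lexicographically first length-2 string in L(R) \ L(S).

ac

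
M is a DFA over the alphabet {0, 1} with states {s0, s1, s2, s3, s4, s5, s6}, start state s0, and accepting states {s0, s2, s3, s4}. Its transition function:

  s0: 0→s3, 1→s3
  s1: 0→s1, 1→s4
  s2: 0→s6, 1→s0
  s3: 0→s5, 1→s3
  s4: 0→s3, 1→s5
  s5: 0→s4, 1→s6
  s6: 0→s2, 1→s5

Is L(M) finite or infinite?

State s3 is reachable from the start and can reach an accepting state, and it lies on the cycle s3 → s3.
Traversing that cycle any number of times yields accepted strings of unbounded length, so the language is infinite.

infinite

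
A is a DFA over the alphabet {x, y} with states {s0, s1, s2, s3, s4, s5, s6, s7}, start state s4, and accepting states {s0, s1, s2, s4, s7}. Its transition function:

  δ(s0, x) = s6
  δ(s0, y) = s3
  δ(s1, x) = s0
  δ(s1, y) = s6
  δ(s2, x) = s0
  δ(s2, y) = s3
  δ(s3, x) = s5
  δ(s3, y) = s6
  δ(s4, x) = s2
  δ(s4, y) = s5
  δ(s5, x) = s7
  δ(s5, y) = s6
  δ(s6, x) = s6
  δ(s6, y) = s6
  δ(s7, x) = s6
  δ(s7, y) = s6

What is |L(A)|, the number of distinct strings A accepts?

6

The useful subgraph on states {s0, s2, s3, s4, s5, s7} is acyclic, so L(A) is finite; the longest accepting path visits 6 useful states, giving maximum string length 5.
Counting accepting paths from s4 by length: 1 of length 0, 1 of length 1, 2 of length 2, 1 of length 4, 1 of length 5. Total 6.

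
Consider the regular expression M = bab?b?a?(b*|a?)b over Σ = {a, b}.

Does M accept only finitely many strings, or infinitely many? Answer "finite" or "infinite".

The expression contains a Kleene star applied to a subexpression that matches at least one nonempty string, so it matches strings of unbounded length.
Hence L(M) is infinite.

infinite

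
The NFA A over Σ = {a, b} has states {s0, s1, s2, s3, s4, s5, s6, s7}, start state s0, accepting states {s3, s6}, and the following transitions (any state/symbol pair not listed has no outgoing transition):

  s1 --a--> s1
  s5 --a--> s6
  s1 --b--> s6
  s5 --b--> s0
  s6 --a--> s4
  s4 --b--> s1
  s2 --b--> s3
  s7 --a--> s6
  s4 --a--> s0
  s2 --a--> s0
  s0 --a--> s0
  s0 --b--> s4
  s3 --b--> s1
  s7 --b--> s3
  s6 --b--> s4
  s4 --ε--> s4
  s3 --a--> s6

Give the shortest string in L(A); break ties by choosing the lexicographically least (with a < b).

A breadth-first search from s0 reaches an accepting state first via the path s0 → s4 → s1 → s6 on input bbb.
No string of length < 3 is accepted (BFS exhausts all shorter strings without reaching an accepting state), and bbb is the lexicographically least accepting string of length 3.

bbb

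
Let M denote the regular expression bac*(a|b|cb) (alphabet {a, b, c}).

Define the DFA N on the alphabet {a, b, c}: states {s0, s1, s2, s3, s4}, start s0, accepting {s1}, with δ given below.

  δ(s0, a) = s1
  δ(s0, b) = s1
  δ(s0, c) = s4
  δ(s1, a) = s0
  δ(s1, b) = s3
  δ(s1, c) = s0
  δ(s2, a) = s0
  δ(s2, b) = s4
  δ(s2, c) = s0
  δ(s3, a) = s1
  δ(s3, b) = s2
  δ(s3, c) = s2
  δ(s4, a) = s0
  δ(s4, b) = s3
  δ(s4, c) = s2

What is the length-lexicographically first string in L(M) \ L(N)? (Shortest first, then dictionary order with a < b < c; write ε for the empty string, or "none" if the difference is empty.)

baca

The string baca is accepted by M but not by N.
No shorter string lies in the difference, and baca is the lexicographically first length-4 string in L(M) \ L(N).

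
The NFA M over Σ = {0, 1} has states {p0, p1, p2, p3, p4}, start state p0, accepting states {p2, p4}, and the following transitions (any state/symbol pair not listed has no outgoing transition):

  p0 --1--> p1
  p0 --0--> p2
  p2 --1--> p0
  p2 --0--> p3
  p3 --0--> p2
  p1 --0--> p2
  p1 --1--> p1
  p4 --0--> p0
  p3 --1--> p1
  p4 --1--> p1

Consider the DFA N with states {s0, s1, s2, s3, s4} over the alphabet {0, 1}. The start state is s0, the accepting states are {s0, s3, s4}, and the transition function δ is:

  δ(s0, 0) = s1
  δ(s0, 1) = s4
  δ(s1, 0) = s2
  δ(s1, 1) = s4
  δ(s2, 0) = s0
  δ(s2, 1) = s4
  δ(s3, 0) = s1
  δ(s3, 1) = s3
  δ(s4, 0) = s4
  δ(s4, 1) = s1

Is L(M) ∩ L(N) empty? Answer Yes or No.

No

The string 10 is accepted by both M and N.
Hence L(M) ∩ L(N) ≠ ∅.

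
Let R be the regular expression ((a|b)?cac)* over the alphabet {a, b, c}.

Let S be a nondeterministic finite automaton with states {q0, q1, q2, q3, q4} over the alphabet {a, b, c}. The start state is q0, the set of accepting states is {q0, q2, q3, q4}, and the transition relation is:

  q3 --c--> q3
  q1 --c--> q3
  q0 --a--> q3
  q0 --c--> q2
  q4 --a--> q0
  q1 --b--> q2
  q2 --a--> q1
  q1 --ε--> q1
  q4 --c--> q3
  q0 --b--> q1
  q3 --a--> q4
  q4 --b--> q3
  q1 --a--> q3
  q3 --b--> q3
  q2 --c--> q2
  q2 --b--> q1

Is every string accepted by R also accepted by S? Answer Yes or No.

Yes

Converting the expression R to a DFA (subset construction, then merging equivalent states) gives the minimal DFA with states {r0, r1, r2, r3, r4}, start state r0, accepting states {r0} and transitions r0: a→r1, b→r1, c→r2; r1: a→r3, b→r3, c→r2; r2: a→r4, b→r3, c→r3; r3: a→r3, b→r3, c→r3; r4: a→r3, b→r3, c→r0.
Exploring the product automaton R × S from the start pair (r0, q0), following both machines on each input symbol, reaches 14 state pairs: (r0, q0), (r1, q3), (r1, q1), (r2, q2), (r3, q4), (r3, q3), (r2, q3), (r3, q2), (r4, q1), (r3, q1), (r3, q0), (r4, q4), (r0, q3), (r1, q4).
R accepts in {r0} and S accepts in {q0, q2, q3, q4}. The reachable pairs whose R-component is accepting are (r0, q0), (r0, q3); in each of them the S-component is accepting too, so the product for L(R) \ L(S) (R-component accepting, S-component rejecting) has no reachable accepting pair and the difference is empty.
Hence every string in L(R) is also in L(S).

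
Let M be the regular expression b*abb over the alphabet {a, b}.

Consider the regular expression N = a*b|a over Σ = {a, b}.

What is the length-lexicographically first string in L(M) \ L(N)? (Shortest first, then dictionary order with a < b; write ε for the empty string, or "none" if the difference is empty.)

The string abb is accepted by M but not by N.
No shorter string lies in the difference, and abb is the lexicographically first length-3 string in L(M) \ L(N).

abb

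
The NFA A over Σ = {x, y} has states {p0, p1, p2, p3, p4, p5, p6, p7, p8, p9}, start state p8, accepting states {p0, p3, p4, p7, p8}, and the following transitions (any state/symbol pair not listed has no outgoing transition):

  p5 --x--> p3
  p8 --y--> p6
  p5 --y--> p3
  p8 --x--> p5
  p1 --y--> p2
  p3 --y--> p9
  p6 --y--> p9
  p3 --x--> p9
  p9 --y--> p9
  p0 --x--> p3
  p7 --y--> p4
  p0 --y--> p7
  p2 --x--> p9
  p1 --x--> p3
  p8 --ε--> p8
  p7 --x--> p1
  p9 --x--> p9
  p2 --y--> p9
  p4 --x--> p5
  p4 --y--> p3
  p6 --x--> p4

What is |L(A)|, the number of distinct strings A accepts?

The useful subgraph on states {p3, p4, p5, p6, p8} is acyclic, so L(A) is finite; the longest accepting path visits 5 useful states, giving maximum string length 4.
Counting accepting paths from p8 by length: 1 of length 0, 3 of length 2, 1 of length 3, 2 of length 4. Total 7.

7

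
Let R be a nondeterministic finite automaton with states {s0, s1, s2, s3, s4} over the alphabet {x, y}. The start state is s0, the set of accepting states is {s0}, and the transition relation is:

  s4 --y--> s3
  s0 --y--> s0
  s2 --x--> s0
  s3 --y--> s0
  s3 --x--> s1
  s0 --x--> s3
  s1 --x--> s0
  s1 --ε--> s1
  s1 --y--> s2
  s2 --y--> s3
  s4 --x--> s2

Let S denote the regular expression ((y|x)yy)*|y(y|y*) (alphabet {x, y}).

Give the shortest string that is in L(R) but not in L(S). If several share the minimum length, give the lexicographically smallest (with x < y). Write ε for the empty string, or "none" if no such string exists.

xy

The string xy is accepted by R but not by S.
No shorter string lies in the difference, and xy is the lexicographically first length-2 string in L(R) \ L(S).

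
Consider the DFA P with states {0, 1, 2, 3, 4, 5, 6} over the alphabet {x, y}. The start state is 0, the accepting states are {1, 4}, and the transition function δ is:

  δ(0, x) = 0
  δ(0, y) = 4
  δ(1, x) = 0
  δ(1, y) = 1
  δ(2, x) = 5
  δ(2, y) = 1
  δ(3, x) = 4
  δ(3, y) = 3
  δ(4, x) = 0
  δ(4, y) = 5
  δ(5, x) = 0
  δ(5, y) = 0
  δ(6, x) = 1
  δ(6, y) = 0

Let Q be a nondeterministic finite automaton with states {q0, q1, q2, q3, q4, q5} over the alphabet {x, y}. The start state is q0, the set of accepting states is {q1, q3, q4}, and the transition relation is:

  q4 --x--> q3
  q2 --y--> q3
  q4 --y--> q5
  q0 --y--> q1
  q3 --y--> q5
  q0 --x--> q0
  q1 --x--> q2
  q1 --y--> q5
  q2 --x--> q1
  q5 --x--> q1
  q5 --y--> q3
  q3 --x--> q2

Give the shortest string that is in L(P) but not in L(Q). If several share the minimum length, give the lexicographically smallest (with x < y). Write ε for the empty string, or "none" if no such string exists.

The string yxxy is accepted by P but not by Q.
No shorter string lies in the difference, and yxxy is the lexicographically first length-4 string in L(P) \ L(Q).

yxxy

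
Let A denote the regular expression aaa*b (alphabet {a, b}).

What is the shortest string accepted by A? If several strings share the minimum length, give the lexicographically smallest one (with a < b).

By inspection of the expression, no string of length less than 3 matches, and aab is the lexicographically first match of length 3.

aab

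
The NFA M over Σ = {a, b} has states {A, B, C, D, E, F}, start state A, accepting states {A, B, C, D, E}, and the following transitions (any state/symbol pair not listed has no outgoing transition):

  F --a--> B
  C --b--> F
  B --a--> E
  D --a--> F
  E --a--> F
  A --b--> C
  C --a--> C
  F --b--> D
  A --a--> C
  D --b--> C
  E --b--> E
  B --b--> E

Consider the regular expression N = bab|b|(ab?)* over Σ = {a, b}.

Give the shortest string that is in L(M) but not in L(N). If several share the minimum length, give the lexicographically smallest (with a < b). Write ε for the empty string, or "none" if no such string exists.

The string ba is accepted by M but not by N.
No shorter string lies in the difference, and ba is the lexicographically first length-2 string in L(M) \ L(N).

ba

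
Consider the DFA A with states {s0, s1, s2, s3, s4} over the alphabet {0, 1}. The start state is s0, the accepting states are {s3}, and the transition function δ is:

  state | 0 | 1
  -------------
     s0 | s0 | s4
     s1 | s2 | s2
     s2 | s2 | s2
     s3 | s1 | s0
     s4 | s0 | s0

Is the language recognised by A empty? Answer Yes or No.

The states reachable from the start state are {s0, s4}.
None of the accepting states {s3} is reachable, so no string is accepted and L(A) = ∅.

Yes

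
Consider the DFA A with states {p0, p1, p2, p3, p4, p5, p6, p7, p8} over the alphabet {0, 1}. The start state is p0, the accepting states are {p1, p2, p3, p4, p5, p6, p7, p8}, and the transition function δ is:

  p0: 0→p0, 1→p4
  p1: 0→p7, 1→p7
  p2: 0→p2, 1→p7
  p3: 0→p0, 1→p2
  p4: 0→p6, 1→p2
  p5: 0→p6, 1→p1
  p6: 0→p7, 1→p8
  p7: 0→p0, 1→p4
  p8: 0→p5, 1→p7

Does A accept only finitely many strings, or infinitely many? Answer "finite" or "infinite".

State p0 is reachable from the start and can reach an accepting state, and it lies on the cycle p0 → p0.
Traversing that cycle any number of times yields accepted strings of unbounded length, so the language is infinite.

infinite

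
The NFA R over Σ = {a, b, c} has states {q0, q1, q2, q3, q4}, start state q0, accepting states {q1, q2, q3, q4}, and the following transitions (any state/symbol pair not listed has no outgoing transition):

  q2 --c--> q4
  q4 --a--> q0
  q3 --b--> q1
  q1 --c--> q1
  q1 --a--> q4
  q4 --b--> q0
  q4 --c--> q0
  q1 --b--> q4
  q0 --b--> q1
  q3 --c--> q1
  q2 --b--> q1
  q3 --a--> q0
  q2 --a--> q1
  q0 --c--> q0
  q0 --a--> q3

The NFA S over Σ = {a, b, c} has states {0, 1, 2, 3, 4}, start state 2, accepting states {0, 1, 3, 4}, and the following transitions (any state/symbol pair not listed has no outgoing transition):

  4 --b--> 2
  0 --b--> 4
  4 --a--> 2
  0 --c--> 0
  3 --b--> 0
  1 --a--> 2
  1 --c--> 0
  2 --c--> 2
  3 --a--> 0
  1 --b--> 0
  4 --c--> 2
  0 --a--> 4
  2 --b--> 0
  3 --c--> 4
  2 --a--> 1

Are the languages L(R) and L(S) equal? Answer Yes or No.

Exploring the product automaton R × S from the start pair (q0, 2), following both machines on each input symbol, reaches 4 state pairs: (q0, 2), (q3, 1), (q1, 0), (q4, 4).
R accepts in {q1, q2, q3, q4} and S accepts in {0, 1, 3, 4}. In every reachable pair the two components are either both accepting — (q3, 1), (q1, 0), (q4, 4) — or both non-accepting, so no string is accepted by exactly one of the machines: L(R) \ L(S) and L(S) \ L(R) are both empty.
Hence every string is accepted by R iff it is accepted by S, and the two languages coincide.

Yes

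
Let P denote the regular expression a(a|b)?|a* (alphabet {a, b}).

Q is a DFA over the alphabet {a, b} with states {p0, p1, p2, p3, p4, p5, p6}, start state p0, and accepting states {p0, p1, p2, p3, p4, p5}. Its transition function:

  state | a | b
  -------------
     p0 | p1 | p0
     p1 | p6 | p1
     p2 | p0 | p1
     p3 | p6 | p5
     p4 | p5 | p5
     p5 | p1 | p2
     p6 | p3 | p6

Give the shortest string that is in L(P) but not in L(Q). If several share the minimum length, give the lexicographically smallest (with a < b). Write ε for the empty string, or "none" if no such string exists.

The string aa is accepted by P but not by Q.
No shorter string lies in the difference, and aa is the lexicographically first length-2 string in L(P) \ L(Q).

aa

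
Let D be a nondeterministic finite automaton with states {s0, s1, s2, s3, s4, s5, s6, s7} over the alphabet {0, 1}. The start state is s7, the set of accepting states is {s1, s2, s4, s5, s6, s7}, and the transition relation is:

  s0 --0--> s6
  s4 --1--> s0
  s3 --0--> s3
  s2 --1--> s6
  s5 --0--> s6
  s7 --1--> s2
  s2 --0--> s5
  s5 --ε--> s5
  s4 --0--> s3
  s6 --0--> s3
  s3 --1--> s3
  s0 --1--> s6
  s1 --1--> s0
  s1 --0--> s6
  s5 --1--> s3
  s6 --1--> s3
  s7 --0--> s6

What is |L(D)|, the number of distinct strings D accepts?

6

The useful subgraph on states {s2, s5, s6, s7} is acyclic, so L(D) is finite; the longest accepting path visits 4 useful states, giving maximum string length 3.
Counting accepting paths from s7 by length: 1 of length 0, 2 of length 1, 2 of length 2, 1 of length 3. Total 6.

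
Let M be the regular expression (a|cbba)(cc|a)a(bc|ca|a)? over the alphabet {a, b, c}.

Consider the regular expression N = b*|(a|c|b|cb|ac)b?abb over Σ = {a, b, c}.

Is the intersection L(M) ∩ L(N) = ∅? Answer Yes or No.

Yes

Converting the expression M to a DFA (subset construction, then merging equivalent states) gives the minimal DFA with states {m0, m1, m2, m3, m4, m5, m6, m7, m8, m9, m10, m11}, start state m0, accepting states {m7, m9} and transitions m0: a→m1, b→m2, c→m3; m1: a→m4, b→m2, c→m5; m2: a→m2, b→m2, c→m2; m3: a→m2, b→m6, c→m2; m4: a→m7, b→m2, c→m2; m5: a→m2, b→m2, c→m4; m6: a→m2, b→m8, c→m2; m7: a→m9, b→m10, c→m11; m8: a→m1, b→m2, c→m2; m9: a→m2, b→m2, c→m2; m10: a→m2, b→m2, c→m9; m11: a→m9, b→m2, c→m2.
Converting the expression N to a DFA (subset construction, then merging equivalent states) gives the minimal DFA with states {n0, n1, n2, n3, n4, n5, n6, n7, n8, n9, n10, n11}, start state n0, accepting states {n0, n2, n7, n10, n11} and transitions n0: a→n1, b→n2, c→n3; n1: a→n4, b→n5, c→n6; n2: a→n4, b→n7, c→n8; n3: a→n4, b→n6, c→n8; n4: a→n8, b→n9, c→n8; n5: a→n4, b→n8, c→n8; n6: a→n4, b→n5, c→n8; n7: a→n4, b→n10, c→n8; n8: a→n8, b→n8, c→n8; n9: a→n8, b→n11, c→n8; n10: a→n8, b→n10, c→n8; n11: a→n8, b→n8, c→n8.
Exploring the product automaton M × N from the start pair (m0, n0), following both machines on each input symbol, reaches 22 state pairs: (m0, n0), (m1, n1), (m2, n2), (m3, n3), (m4, n4), (m2, n5), (m5, n6), (m2, n4), (m2, n7), (m2, n8), (m6, n6), (m7, n8), (m2, n9), (m4, n8), (m2, n10), (m8, n5), (m9, n8), (m10, n8), (m11, n8), (m2, n11), (m1, n4), (m5, n8).
M accepts in {m7, m9} and N accepts in {n0, n2, n7, n10, n11}; no reachable pair has both components accepting, so no string drives both machines to acceptance simultaneously and L(M) ∩ L(N) = ∅.
So no string is accepted by both, and the intersection is empty.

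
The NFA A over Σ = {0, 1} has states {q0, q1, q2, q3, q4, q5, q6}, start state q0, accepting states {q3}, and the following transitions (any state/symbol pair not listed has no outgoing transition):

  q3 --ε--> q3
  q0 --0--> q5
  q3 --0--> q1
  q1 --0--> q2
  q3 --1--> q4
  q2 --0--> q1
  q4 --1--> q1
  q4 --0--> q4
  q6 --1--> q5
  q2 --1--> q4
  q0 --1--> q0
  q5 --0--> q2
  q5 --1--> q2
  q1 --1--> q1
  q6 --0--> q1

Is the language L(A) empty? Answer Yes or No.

The states reachable from the start state are {q0, q1, q2, q4, q5}.
None of the accepting states {q3} is reachable, so no string is accepted and L(A) = ∅.

Yes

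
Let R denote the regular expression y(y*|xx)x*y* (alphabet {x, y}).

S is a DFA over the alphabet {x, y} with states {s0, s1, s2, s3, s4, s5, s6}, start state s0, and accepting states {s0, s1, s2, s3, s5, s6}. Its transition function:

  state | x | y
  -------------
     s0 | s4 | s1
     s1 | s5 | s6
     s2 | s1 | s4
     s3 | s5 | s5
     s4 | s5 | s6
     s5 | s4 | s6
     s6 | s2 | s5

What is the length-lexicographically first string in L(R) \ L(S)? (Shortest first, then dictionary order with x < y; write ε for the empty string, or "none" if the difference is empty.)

yxx

The string yxx is accepted by R but not by S.
No shorter string lies in the difference, and yxx is the lexicographically first length-3 string in L(R) \ L(S).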